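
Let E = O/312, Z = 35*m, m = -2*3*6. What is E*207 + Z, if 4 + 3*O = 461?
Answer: -120529/104 ≈ -1158.9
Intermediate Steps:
O = 457/3 (O = -4/3 + (⅓)*461 = -4/3 + 461/3 = 457/3 ≈ 152.33)
m = -36 (m = -6*6 = -36)
Z = -1260 (Z = 35*(-36) = -1260)
E = 457/936 (E = (457/3)/312 = (457/3)*(1/312) = 457/936 ≈ 0.48825)
E*207 + Z = (457/936)*207 - 1260 = 10511/104 - 1260 = -120529/104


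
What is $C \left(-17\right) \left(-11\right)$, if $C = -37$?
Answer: $-6919$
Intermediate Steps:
$C \left(-17\right) \left(-11\right) = \left(-37\right) \left(-17\right) \left(-11\right) = 629 \left(-11\right) = -6919$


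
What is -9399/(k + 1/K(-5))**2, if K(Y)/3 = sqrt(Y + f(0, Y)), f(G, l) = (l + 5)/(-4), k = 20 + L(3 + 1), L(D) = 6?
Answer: -2114775/(390 - I*sqrt(5))**2 ≈ -13.902 - 0.15943*I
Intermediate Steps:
k = 26 (k = 20 + 6 = 26)
f(G, l) = -5/4 - l/4 (f(G, l) = (5 + l)*(-1/4) = -5/4 - l/4)
K(Y) = 3*sqrt(-5/4 + 3*Y/4) (K(Y) = 3*sqrt(Y + (-5/4 - Y/4)) = 3*sqrt(-5/4 + 3*Y/4))
-9399/(k + 1/K(-5))**2 = -9399/(26 + 1/(3*sqrt(-5 + 3*(-5))/2))**2 = -9399/(26 + 1/(3*sqrt(-5 - 15)/2))**2 = -9399/(26 + 1/(3*sqrt(-20)/2))**2 = -9399/(26 + 1/(3*(2*I*sqrt(5))/2))**2 = -9399/(26 + 1/(3*I*sqrt(5)))**2 = -9399/(26 - I*sqrt(5)/15)**2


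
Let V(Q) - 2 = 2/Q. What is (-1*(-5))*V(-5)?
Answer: 8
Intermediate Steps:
V(Q) = 2 + 2/Q
(-1*(-5))*V(-5) = (-1*(-5))*(2 + 2/(-5)) = 5*(2 + 2*(-1/5)) = 5*(2 - 2/5) = 5*(8/5) = 8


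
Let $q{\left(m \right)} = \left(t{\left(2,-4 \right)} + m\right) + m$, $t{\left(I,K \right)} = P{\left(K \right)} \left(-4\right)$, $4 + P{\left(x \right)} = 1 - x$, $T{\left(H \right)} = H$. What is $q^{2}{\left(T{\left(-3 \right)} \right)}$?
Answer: $100$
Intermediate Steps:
$P{\left(x \right)} = -3 - x$ ($P{\left(x \right)} = -4 - \left(-1 + x\right) = -3 - x$)
$t{\left(I,K \right)} = 12 + 4 K$ ($t{\left(I,K \right)} = \left(-3 - K\right) \left(-4\right) = 12 + 4 K$)
$q{\left(m \right)} = -4 + 2 m$ ($q{\left(m \right)} = \left(\left(12 + 4 \left(-4\right)\right) + m\right) + m = \left(\left(12 - 16\right) + m\right) + m = \left(-4 + m\right) + m = -4 + 2 m$)
$q^{2}{\left(T{\left(-3 \right)} \right)} = \left(-4 + 2 \left(-3\right)\right)^{2} = \left(-4 - 6\right)^{2} = \left(-10\right)^{2} = 100$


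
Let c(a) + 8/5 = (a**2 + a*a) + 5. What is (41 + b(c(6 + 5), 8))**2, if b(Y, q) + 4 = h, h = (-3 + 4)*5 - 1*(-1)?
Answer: 1849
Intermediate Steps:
c(a) = 17/5 + 2*a**2 (c(a) = -8/5 + ((a**2 + a*a) + 5) = -8/5 + ((a**2 + a**2) + 5) = -8/5 + (2*a**2 + 5) = -8/5 + (5 + 2*a**2) = 17/5 + 2*a**2)
h = 6 (h = 1*5 + 1 = 5 + 1 = 6)
b(Y, q) = 2 (b(Y, q) = -4 + 6 = 2)
(41 + b(c(6 + 5), 8))**2 = (41 + 2)**2 = 43**2 = 1849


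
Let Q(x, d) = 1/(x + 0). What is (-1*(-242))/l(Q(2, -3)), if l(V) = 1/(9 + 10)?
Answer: 4598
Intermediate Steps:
Q(x, d) = 1/x
l(V) = 1/19
(-1*(-242))/l(Q(2, -3)) = (-1*(-242))/(1/19) = 242*19 = 4598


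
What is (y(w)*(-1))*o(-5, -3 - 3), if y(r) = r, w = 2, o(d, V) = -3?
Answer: 6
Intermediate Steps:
(y(w)*(-1))*o(-5, -3 - 3) = (2*(-1))*(-3) = -2*(-3) = 6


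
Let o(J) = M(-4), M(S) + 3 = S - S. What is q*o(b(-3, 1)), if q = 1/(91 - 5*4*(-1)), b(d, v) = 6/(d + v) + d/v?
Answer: -1/37 ≈ -0.027027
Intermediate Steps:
M(S) = -3 (M(S) = -3 + (S - S) = -3 + 0 = -3)
o(J) = -3
q = 1/111 (q = 1/(91 - 20*(-1)) = 1/(91 + 20) = 1/111 ≈ 0.0090090)
q*o(b(-3, 1)) = (1/111)*(-3) = -1/37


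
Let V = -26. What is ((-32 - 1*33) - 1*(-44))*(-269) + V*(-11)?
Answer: 5935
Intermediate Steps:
((-32 - 1*33) - 1*(-44))*(-269) + V*(-11) = ((-32 - 1*33) - 1*(-44))*(-269) - 26*(-11) = ((-32 - 33) + 44)*(-269) + 286 = (-65 + 44)*(-269) + 286 = -21*(-269) + 286 = 5649 + 286 = 5935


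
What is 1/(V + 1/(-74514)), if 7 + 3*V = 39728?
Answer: 24838/328863399 ≈ 7.5527e-5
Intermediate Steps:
V = 39721/3 (V = -7/3 + (⅓)*39728 = -7/3 + 39728/3 = 39721/3 ≈ 13240.)
1/(V + 1/(-74514)) = 1/(39721/3 + 1/(-74514)) = 1/(39721/3 - 1/74514) = 1/(328863399/24838) = 24838/328863399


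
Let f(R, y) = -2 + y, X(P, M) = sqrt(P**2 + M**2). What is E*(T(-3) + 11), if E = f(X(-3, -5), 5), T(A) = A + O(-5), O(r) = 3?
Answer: 33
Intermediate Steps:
X(P, M) = sqrt(M**2 + P**2)
T(A) = 3 + A (T(A) = A + 3 = 3 + A)
E = 3 (E = -2 + 5 = 3)
E*(T(-3) + 11) = 3*((3 - 3) + 11) = 3*(0 + 11) = 3*11 = 33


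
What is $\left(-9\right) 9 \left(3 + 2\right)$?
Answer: $-405$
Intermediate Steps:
$\left(-9\right) 9 \left(3 + 2\right) = \left(-81\right) 5 = -405$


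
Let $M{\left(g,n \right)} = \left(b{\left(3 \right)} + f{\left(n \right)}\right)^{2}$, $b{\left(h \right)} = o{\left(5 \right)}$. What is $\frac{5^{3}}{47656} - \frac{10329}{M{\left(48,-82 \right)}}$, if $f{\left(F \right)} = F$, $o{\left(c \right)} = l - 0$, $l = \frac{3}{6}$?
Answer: $- \frac{1965634171}{1266172264} \approx -1.5524$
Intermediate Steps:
$l = \frac{1}{2}$ ($l = 3 \cdot \frac{1}{6} = \frac{1}{2} \approx 0.5$)
$o{\left(c \right)} = \frac{1}{2}$ ($o{\left(c \right)} = \frac{1}{2} - 0 = \frac{1}{2} + 0 = \frac{1}{2}$)
$b{\left(h \right)} = \frac{1}{2}$
$M{\left(g,n \right)} = \left(\frac{1}{2} + n\right)^{2}$
$\frac{5^{3}}{47656} - \frac{10329}{M{\left(48,-82 \right)}} = \frac{5^{3}}{47656} - \frac{10329}{\frac{1}{4} \left(1 + 2 \left(-82\right)\right)^{2}} = 125 \cdot \frac{1}{47656} - \frac{10329}{\frac{1}{4} \left(1 - 164\right)^{2}} = \frac{125}{47656} - \frac{10329}{\frac{1}{4} \left(-163\right)^{2}} = \frac{125}{47656} - \frac{10329}{\frac{1}{4} \cdot 26569} = \frac{125}{47656} - \frac{10329}{\frac{26569}{4}} = \frac{125}{47656} - \frac{41316}{26569} = - \frac{1965634171}{1266172264}$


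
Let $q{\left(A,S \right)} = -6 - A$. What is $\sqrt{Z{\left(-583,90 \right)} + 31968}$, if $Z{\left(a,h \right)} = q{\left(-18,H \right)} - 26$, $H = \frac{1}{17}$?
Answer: $\sqrt{31954} \approx 178.76$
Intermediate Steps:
$H = \frac{1}{17} \approx 0.058824$
$Z{\left(a,h \right)} = -14$ ($Z{\left(a,h \right)} = \left(-6 - -18\right) - 26 = \left(-6 + 18\right) - 26 = 12 - 26 = -14$)
$\sqrt{Z{\left(-583,90 \right)} + 31968} = \sqrt{-14 + 31968} = \sqrt{31954}$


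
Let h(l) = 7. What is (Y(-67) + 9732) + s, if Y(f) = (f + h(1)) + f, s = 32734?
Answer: 42339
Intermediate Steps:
Y(f) = 7 + 2*f (Y(f) = (f + 7) + f = (7 + f) + f = 7 + 2*f)
(Y(-67) + 9732) + s = ((7 + 2*(-67)) + 9732) + 32734 = ((7 - 134) + 9732) + 32734 = (-127 + 9732) + 32734 = 9605 + 32734 = 42339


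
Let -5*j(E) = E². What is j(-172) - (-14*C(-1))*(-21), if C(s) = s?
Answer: -28114/5 ≈ -5622.8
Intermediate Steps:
j(E) = -E²/5
j(-172) - (-14*C(-1))*(-21) = -⅕*(-172)² - (-14*(-1))*(-21) = -⅕*29584 - 14*(-21) = -29584/5 - 1*(-294) = -29584/5 + 294 = -28114/5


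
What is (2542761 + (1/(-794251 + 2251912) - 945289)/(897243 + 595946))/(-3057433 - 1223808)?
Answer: -5534479075715885941/9318392342719442889 ≈ -0.59393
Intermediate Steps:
(2542761 + (1/(-794251 + 2251912) - 945289)/(897243 + 595946))/(-3057433 - 1223808) = (2542761 + (1/1457661 - 945289)/1493189)/(-4281241) = (2542761 + (1/1457661 - 945289)*(1/1493189))*(-1/4281241) = (2542761 - 1377910909028/1457661*1/1493189)*(-1/4281241) = (2542761 - 1377910909028/2176563370929)*(-1/4281241) = (5534479075715885941/2176563370929)*(-1/4281241) = -5534479075715885941/9318392342719442889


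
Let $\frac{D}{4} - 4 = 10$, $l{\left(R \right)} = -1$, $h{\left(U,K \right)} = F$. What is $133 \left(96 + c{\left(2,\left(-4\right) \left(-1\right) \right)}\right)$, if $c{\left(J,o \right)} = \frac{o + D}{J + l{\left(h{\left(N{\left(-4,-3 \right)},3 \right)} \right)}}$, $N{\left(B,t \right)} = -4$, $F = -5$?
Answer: $20748$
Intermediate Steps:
$h{\left(U,K \right)} = -5$
$D = 56$ ($D = 16 + 4 \cdot 10 = 16 + 40 = 56$)
$c{\left(J,o \right)} = \frac{56 + o}{-1 + J}$ ($c{\left(J,o \right)} = \frac{o + 56}{J - 1} = \frac{56 + o}{-1 + J}$)
$133 \left(96 + c{\left(2,\left(-4\right) \left(-1\right) \right)}\right) = 133 \left(96 + \frac{56 - -4}{-1 + 2}\right) = 133 \left(96 + \frac{56 + 4}{1}\right) = 133 \left(96 + 1 \cdot 60\right) = 133 \left(96 + 60\right) = 133 \cdot 156 = 20748$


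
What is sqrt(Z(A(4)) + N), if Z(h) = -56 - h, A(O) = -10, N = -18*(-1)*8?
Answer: 7*sqrt(2) ≈ 9.8995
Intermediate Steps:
N = 144 (N = 18*8 = 144)
sqrt(Z(A(4)) + N) = sqrt((-56 - 1*(-10)) + 144) = sqrt((-56 + 10) + 144) = sqrt(-46 + 144) = sqrt(98) = 7*sqrt(2)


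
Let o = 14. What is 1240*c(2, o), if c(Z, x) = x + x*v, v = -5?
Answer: -69440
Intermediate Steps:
c(Z, x) = -4*x (c(Z, x) = x + x*(-5) = x - 5*x = -4*x)
1240*c(2, o) = 1240*(-4*14) = 1240*(-56) = -69440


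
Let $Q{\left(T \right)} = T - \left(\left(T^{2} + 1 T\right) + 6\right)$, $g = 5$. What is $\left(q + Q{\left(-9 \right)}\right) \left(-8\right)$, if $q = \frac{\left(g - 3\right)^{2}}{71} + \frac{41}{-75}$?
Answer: $\frac{3727088}{5325} \approx 699.92$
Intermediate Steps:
$Q{\left(T \right)} = -6 - T^{2}$ ($Q{\left(T \right)} = T - \left(\left(T^{2} + T\right) + 6\right) = T - \left(\left(T + T^{2}\right) + 6\right) = T - \left(6 + T + T^{2}\right) = -6 - T^{2}$)
$q = - \frac{2611}{5325}$ ($q = \frac{\left(5 - 3\right)^{2}}{71} + \frac{41}{-75} = 2^{2} \cdot \frac{1}{71} + 41 \left(- \frac{1}{75}\right) = 4 \cdot \frac{1}{71} - \frac{41}{75} = \frac{4}{71} - \frac{41}{75} = - \frac{2611}{5325} \approx -0.49033$)
$\left(q + Q{\left(-9 \right)}\right) \left(-8\right) = \left(- \frac{2611}{5325} - 87\right) \left(-8\right) = \left(- \frac{465886}{5325}\right) \left(-8\right) = \frac{3727088}{5325}$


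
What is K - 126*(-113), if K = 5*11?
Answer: 14293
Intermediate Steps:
K = 55
K - 126*(-113) = 55 - 126*(-113) = 55 + 14238 = 14293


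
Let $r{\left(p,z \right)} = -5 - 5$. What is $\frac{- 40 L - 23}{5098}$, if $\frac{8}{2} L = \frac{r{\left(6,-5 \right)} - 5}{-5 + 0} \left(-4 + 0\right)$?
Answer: $\frac{97}{5098} \approx 0.019027$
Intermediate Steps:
$r{\left(p,z \right)} = -10$ ($r{\left(p,z \right)} = -5 - 5 = -10$)
$L = -3$ ($L = \frac{\frac{-10 - 5}{-5 + 0} \left(-4 + 0\right)}{4} = \frac{- \frac{15}{-5} \left(-4\right)}{4} = \frac{\left(-15\right) \left(- \frac{1}{5}\right) \left(-4\right)}{4} = \frac{3 \left(-4\right)}{4} = \frac{1}{4} \left(-12\right) = -3$)
$\frac{- 40 L - 23}{5098} = \frac{\left(-40\right) \left(-3\right) - 23}{5098} = \left(120 - 23\right) \frac{1}{5098} = 97 \cdot \frac{1}{5098} = \frac{97}{5098}$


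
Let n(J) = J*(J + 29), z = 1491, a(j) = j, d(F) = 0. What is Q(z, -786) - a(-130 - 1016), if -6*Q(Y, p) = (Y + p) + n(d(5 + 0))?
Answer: 2057/2 ≈ 1028.5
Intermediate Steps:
n(J) = J*(29 + J)
Q(Y, p) = -Y/6 - p/6 (Q(Y, p) = -((Y + p) + 0*(29 + 0))/6 = -((Y + p) + 0*29)/6 = -((Y + p) + 0)/6 = -(Y + p)/6 = -Y/6 - p/6)
Q(z, -786) - a(-130 - 1016) = (-⅙*1491 - ⅙*(-786)) - (-130 - 1016) = (-497/2 + 131) - 1*(-1146) = -235/2 + 1146 = 2057/2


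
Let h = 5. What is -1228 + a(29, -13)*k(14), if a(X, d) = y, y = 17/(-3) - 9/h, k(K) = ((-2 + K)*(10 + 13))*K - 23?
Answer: -448612/15 ≈ -29907.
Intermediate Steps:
k(K) = -23 + K*(-46 + 23*K) (k(K) = ((-2 + K)*23)*K - 23 = (-46 + 23*K)*K - 23 = K*(-46 + 23*K) - 23 = -23 + K*(-46 + 23*K))
y = -112/15 (y = 17/(-3) - 9/5 = 17*(-1/3) - 9*1/5 = -17/3 - 9/5 = -112/15 ≈ -7.4667)
a(X, d) = -112/15
-1228 + a(29, -13)*k(14) = -1228 - 112*(-23 - 46*14 + 23*14**2)/15 = -1228 - 112*(-23 - 644 + 23*196)/15 = -1228 - 112*(-23 - 644 + 4508)/15 = -1228 - 112/15*3841 = -1228 - 430192/15 = -448612/15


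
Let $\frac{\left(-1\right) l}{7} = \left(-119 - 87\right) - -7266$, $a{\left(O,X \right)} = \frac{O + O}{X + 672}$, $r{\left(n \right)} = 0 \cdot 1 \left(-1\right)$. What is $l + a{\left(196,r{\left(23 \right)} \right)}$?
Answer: $- \frac{593033}{12} \approx -49419.0$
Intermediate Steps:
$r{\left(n \right)} = 0$ ($r{\left(n \right)} = 0 \left(-1\right) = 0$)
$a{\left(O,X \right)} = \frac{2 O}{672 + X}$
$l = -49420$ ($l = - 7 \left(\left(-119 - 87\right) - -7266\right) = - 7 \left(\left(-119 - 87\right) + 7266\right) = - 7 \left(-206 + 7266\right) = \left(-7\right) 7060 = -49420$)
$l + a{\left(196,r{\left(23 \right)} \right)} = -49420 + 2 \cdot 196 \frac{1}{672 + 0} = -49420 + 2 \cdot 196 \cdot \frac{1}{672} = -49420 + \frac{7}{12} = - \frac{593033}{12}$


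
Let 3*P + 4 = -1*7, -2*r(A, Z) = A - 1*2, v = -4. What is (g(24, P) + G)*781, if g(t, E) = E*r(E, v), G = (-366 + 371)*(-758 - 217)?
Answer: -68678797/18 ≈ -3.8155e+6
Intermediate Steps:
G = -4875 (G = 5*(-975) = -4875)
r(A, Z) = 1 - A/2 (r(A, Z) = -(A - 1*2)/2 = -(A - 2)/2 = -(-2 + A)/2 = 1 - A/2)
P = -11/3 (P = -4/3 + (-1*7)/3 = -4/3 + (⅓)*(-7) = -4/3 - 7/3 = -11/3 ≈ -3.6667)
g(t, E) = E*(1 - E/2)
(g(24, P) + G)*781 = ((½)*(-11/3)*(2 - 1*(-11/3)) - 4875)*781 = ((½)*(-11/3)*(2 + 11/3) - 4875)*781 = ((½)*(-11/3)*(17/3) - 4875)*781 = (-187/18 - 4875)*781 = -87937/18*781 = -68678797/18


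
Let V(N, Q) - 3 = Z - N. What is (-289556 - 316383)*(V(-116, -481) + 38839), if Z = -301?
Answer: -23423783923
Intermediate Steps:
V(N, Q) = -298 - N (V(N, Q) = 3 + (-301 - N) = -298 - N)
(-289556 - 316383)*(V(-116, -481) + 38839) = (-289556 - 316383)*((-298 - 1*(-116)) + 38839) = -605939*((-298 + 116) + 38839) = -605939*(-182 + 38839) = -605939*38657 = -23423783923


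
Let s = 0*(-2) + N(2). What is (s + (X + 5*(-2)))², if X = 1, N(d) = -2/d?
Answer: 100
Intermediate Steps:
s = -1 (s = 0*(-2) - 2/2 = 0 - 2*½ = 0 - 1 = -1)
(s + (X + 5*(-2)))² = (-1 + (1 + 5*(-2)))² = (-1 + (1 - 10))² = (-1 - 9)² = (-10)² = 100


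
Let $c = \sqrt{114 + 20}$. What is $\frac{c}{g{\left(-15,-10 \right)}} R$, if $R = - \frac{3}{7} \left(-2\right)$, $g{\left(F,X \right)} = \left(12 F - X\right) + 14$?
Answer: $- \frac{\sqrt{134}}{182} \approx -0.063604$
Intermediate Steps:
$c = \sqrt{134} \approx 11.576$
$g{\left(F,X \right)} = 14 - X + 12 F$ ($g{\left(F,X \right)} = \left(- X + 12 F\right) + 14 = 14 - X + 12 F$)
$R = \frac{6}{7}$ ($R = \left(-3\right) \frac{1}{7} \left(-2\right) = \left(- \frac{3}{7}\right) \left(-2\right) = \frac{6}{7} \approx 0.85714$)
$\frac{c}{g{\left(-15,-10 \right)}} R = \frac{\sqrt{134}}{14 - -10 + 12 \left(-15\right)} \frac{6}{7} = \frac{\sqrt{134}}{14 + 10 - 180} \cdot \frac{6}{7} = \frac{\sqrt{134}}{-156} \cdot \frac{6}{7} = \sqrt{134} \left(- \frac{1}{156}\right) \frac{6}{7} = - \frac{\sqrt{134}}{156} \cdot \frac{6}{7} = - \frac{\sqrt{134}}{182}$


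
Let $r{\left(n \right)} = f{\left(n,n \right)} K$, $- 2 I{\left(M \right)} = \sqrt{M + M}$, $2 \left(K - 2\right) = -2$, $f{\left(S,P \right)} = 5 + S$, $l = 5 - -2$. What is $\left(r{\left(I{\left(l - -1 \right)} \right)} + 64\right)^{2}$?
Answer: $4489$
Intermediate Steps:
$l = 7$ ($l = 5 + 2 = 7$)
$K = 1$ ($K = 2 + \frac{1}{2} \left(-2\right) = 2 - 1 = 1$)
$I{\left(M \right)} = - \frac{\sqrt{2} \sqrt{M}}{2}$ ($I{\left(M \right)} = - \frac{\sqrt{M + M}}{2} = - \frac{\sqrt{2 M}}{2} = - \frac{\sqrt{2} \sqrt{M}}{2}$)
$r{\left(n \right)} = 5 + n$ ($r{\left(n \right)} = \left(5 + n\right) 1 = 5 + n$)
$\left(r{\left(I{\left(l - -1 \right)} \right)} + 64\right)^{2} = \left(\left(5 - \frac{\sqrt{2} \sqrt{7 - -1}}{2}\right) + 64\right)^{2} = \left(\left(5 - \frac{\sqrt{2} \sqrt{7 + 1}}{2}\right) + 64\right)^{2} = \left(\left(5 - \frac{\sqrt{2} \sqrt{8}}{2}\right) + 64\right)^{2} = \left(\left(5 - \frac{\sqrt{2} \cdot 2 \sqrt{2}}{2}\right) + 64\right)^{2} = \left(\left(5 - 2\right) + 64\right)^{2} = \left(3 + 64\right)^{2} = 67^{2} = 4489$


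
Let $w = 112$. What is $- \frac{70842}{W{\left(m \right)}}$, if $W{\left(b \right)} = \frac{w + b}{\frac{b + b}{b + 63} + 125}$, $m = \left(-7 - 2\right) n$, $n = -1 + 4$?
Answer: $- \frac{8748987}{85} \approx -1.0293 \cdot 10^{5}$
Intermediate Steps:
$n = 3$
$m = -27$ ($m = \left(-7 - 2\right) 3 = \left(-9\right) 3 = -27$)
$W{\left(b \right)} = \frac{112 + b}{125 + \frac{2 b}{63 + b}}$ ($W{\left(b \right)} = \frac{112 + b}{\frac{b + b}{b + 63} + 125} = \frac{112 + b}{\frac{2 b}{63 + b} + 125} = \frac{112 + b}{125 + \frac{2 b}{63 + b}}$)
$- \frac{70842}{W{\left(m \right)}} = - \frac{70842}{\frac{1}{7875 + 127 \left(-27\right)} \left(7056 + \left(-27\right)^{2} + 175 \left(-27\right)\right)} = - \frac{70842}{\frac{1}{7875 - 3429} \left(7056 + 729 - 4725\right)} = - \frac{70842}{\frac{1}{4446} \cdot 3060} = - \frac{70842}{\frac{170}{247}} = \left(-70842\right) \frac{247}{170} = - \frac{8748987}{85}$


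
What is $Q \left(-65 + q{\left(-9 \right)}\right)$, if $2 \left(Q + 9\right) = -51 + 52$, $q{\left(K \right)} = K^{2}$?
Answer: $-136$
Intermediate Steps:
$Q = - \frac{17}{2}$ ($Q = -9 + \frac{-51 + 52}{2} = -9 + \frac{1}{2} \cdot 1 = -9 + \frac{1}{2} = - \frac{17}{2} \approx -8.5$)
$Q \left(-65 + q{\left(-9 \right)}\right) = - \frac{17 \left(-65 + \left(-9\right)^{2}\right)}{2} = - \frac{17 \left(-65 + 81\right)}{2} = \left(- \frac{17}{2}\right) 16 = -136$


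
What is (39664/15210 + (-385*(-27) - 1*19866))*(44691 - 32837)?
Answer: -853572436042/7605 ≈ -1.1224e+8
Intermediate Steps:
(39664/15210 + (-385*(-27) - 1*19866))*(44691 - 32837) = (39664*(1/15210) + (10395 - 19866))*11854 = (19832/7605 - 9471)*11854 = -72007123/7605*11854 = -853572436042/7605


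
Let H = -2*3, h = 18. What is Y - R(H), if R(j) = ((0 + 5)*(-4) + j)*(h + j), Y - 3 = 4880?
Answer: 5195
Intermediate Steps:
Y = 4883 (Y = 3 + 4880 = 4883)
H = -6
R(j) = (-20 + j)*(18 + j) (R(j) = ((0 + 5)*(-4) + j)*(18 + j) = (5*(-4) + j)*(18 + j) = (-20 + j)*(18 + j))
Y - R(H) = 4883 - (-360 + (-6)² - 2*(-6)) = 4883 - (-360 + 36 + 12) = 4883 - 1*(-312) = 4883 + 312 = 5195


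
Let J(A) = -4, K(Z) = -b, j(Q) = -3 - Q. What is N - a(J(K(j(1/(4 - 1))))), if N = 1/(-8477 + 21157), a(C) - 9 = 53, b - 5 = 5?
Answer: -786159/12680 ≈ -62.000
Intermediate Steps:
b = 10 (b = 5 + 5 = 10)
K(Z) = -10 (K(Z) = -1*10 = -10)
a(C) = 62 (a(C) = 9 + 53 = 62)
N = 1/12680 ≈ 7.8864e-5
N - a(J(K(j(1/(4 - 1))))) = 1/12680 - 1*62 = 1/12680 - 62 = -786159/12680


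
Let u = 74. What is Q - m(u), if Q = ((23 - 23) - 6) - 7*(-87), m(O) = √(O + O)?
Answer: 603 - 2*√37 ≈ 590.83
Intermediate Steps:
m(O) = √2*√O (m(O) = √(2*O) = √2*√O)
Q = 603 (Q = (0 - 6) + 609 = -6 + 609 = 603)
Q - m(u) = 603 - √2*√74 = 603 - 2*√37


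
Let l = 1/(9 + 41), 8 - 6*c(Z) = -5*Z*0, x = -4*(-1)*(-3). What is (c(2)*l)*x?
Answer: -8/25 ≈ -0.32000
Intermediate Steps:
x = -12 (x = 4*(-3) = -12)
c(Z) = 4/3 (c(Z) = 4/3 - (-5*Z)*0/6 = 4/3 - ⅙*0 = 4/3 + 0 = 4/3)
l = 1/50 ≈ 0.020000
(c(2)*l)*x = ((4/3)*(1/50))*(-12) = (2/75)*(-12) = -8/25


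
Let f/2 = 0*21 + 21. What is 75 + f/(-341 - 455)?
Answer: 29829/398 ≈ 74.947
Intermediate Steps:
f = 42 (f = 2*(0*21 + 21) = 2*(0 + 21) = 2*21 = 42)
75 + f/(-341 - 455) = 75 + 42/(-341 - 455) = 75 + 42/(-796) = 75 - 1/796*42 = 75 - 21/398 = 29829/398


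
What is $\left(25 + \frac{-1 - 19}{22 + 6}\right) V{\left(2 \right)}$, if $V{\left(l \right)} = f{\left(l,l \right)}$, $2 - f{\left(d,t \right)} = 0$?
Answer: $\frac{340}{7} \approx 48.571$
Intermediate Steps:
$f{\left(d,t \right)} = 2$ ($f{\left(d,t \right)} = 2 - 0 = 2 + 0 = 2$)
$V{\left(l \right)} = 2$
$\left(25 + \frac{-1 - 19}{22 + 6}\right) V{\left(2 \right)} = \left(25 + \frac{-1 - 19}{22 + 6}\right) 2 = \left(25 - \frac{20}{28}\right) 2 = \left(25 - \frac{5}{7}\right) 2 = \frac{170}{7} \cdot 2 = \frac{340}{7}$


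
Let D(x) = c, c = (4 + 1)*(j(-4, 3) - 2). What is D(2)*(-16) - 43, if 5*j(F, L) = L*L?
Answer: -27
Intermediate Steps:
j(F, L) = L**2/5 (j(F, L) = (L*L)/5 = L**2/5)
c = -1 (c = (4 + 1)*((1/5)*3**2 - 2) = 5*((1/5)*9 - 2) = 5*(9/5 - 2) = 5*(-1/5) = -1)
D(x) = -1
D(2)*(-16) - 43 = -1*(-16) - 43 = 16 - 43 = -27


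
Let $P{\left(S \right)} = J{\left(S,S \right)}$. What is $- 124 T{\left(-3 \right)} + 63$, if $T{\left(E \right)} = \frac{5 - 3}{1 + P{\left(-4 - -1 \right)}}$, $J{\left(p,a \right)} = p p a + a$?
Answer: $\frac{2075}{29} \approx 71.552$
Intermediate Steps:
$J{\left(p,a \right)} = a + a p^{2}$ ($J{\left(p,a \right)} = p^{2} a + a = a p^{2} + a = a + a p^{2}$)
$P{\left(S \right)} = S \left(1 + S^{2}\right)$
$T{\left(E \right)} = - \frac{2}{29}$ ($T{\left(E \right)} = \frac{5 - 3}{1 + \left(\left(-4 - -1\right) + \left(-4 - -1\right)^{3}\right)} = \frac{2}{1 + \left(\left(-4 + 1\right) + \left(-4 + 1\right)^{3}\right)} = \frac{2}{1 + \left(-3 + \left(-3\right)^{3}\right)} = \frac{2}{1 - 30} = \frac{2}{-29} = 2 \left(- \frac{1}{29}\right) = - \frac{2}{29}$)
$- 124 T{\left(-3 \right)} + 63 = \left(-124\right) \left(- \frac{2}{29}\right) + 63 = \frac{248}{29} + 63 = \frac{2075}{29}$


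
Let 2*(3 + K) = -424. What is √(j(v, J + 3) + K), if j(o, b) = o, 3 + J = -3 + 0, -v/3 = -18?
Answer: I*√161 ≈ 12.689*I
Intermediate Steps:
v = 54 (v = -3*(-18) = 54)
K = -215 (K = -3 + (½)*(-424) = -3 - 212 = -215)
J = -6 (J = -3 + (-3 + 0) = -3 - 3 = -6)
√(j(v, J + 3) + K) = √(54 - 215) = √(-161) = I*√161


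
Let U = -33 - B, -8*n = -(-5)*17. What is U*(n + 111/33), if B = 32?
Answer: 41535/88 ≈ 471.99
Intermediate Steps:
n = -85/8 (n = -(-1)*(-5*17)/8 = -(-1)*(-85)/8 = -1/8*85 = -85/8 ≈ -10.625)
U = -65 (U = -33 - 1*32 = -33 - 32 = -65)
U*(n + 111/33) = -65*(-85/8 + 111/33) = -65*(-85/8 + 111*(1/33)) = -65*(-85/8 + 37/11) = -65*(-639/88) = 41535/88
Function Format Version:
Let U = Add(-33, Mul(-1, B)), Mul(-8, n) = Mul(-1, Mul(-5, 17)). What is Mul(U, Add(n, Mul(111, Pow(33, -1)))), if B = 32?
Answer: Rational(41535, 88) ≈ 471.99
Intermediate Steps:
n = Rational(-85, 8) (n = Mul(Rational(-1, 8), Mul(-1, Mul(-5, 17))) = Mul(Rational(-1, 8), Mul(-1, -85)) = Mul(Rational(-1, 8), 85) = Rational(-85, 8) ≈ -10.625)
U = -65 (U = Add(-33, Mul(-1, 32)) = Add(-33, -32) = -65)
Mul(U, Add(n, Mul(111, Pow(33, -1)))) = Mul(-65, Add(Rational(-85, 8), Mul(111, Pow(33, -1)))) = Mul(-65, Add(Rational(-85, 8), Mul(111, Rational(1, 33)))) = Mul(-65, Add(Rational(-85, 8), Rational(37, 11))) = Mul(-65, Rational(-639, 88)) = Rational(41535, 88)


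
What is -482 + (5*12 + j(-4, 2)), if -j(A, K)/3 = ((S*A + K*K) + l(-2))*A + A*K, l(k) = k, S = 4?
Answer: -566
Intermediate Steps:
j(A, K) = -3*A*K - 3*A*(-2 + K² + 4*A) (j(A, K) = -3*(((4*A + K*K) - 2)*A + A*K) = -3*(((4*A + K²) - 2)*A + A*K) = -3*(((K² + 4*A) - 2)*A + A*K) = -3*((-2 + K² + 4*A)*A + A*K) = -3*(A*(-2 + K² + 4*A) + A*K) = -3*(A*K + A*(-2 + K² + 4*A)) = -3*A*K - 3*A*(-2 + K² + 4*A))
-482 + (5*12 + j(-4, 2)) = -482 + (5*12 + 3*(-4)*(2 - 1*2 - 1*2² - 4*(-4))) = -482 + (60 + 3*(-4)*(2 - 2 - 1*4 + 16)) = -482 + (60 + 3*(-4)*(2 - 2 - 4 + 16)) = -482 + (60 + 3*(-4)*12) = -482 + (60 - 144) = -482 - 84 = -566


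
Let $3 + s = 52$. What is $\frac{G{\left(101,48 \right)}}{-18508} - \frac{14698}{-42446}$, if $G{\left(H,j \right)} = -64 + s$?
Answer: $\frac{136333637}{392795284} \approx 0.34709$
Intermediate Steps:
$s = 49$ ($s = -3 + 52 = 49$)
$G{\left(H,j \right)} = -15$ ($G{\left(H,j \right)} = -64 + 49 = -15$)
$\frac{G{\left(101,48 \right)}}{-18508} - \frac{14698}{-42446} = - \frac{15}{-18508} - \frac{14698}{-42446} = \left(-15\right) \left(- \frac{1}{18508}\right) - - \frac{7349}{21223} = \frac{15}{18508} + \frac{7349}{21223} = \frac{136333637}{392795284}$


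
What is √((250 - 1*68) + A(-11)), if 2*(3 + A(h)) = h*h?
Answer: √958/2 ≈ 15.476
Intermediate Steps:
A(h) = -3 + h²/2 (A(h) = -3 + (h*h)/2 = -3 + h²/2)
√((250 - 1*68) + A(-11)) = √((250 - 1*68) + (-3 + (½)*(-11)²)) = √((250 - 68) + (-3 + (½)*121)) = √(182 + (-3 + 121/2)) = √(182 + 115/2) = √(479/2) = √958/2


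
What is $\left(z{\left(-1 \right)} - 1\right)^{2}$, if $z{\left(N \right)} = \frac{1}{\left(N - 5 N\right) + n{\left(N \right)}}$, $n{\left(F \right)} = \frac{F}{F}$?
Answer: $\frac{16}{25} \approx 0.64$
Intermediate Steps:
$n{\left(F \right)} = 1$
$z{\left(N \right)} = \frac{1}{1 - 4 N}$ ($z{\left(N \right)} = \frac{1}{\left(N - 5 N\right) + 1} = \frac{1}{- 4 N + 1} = \frac{1}{1 - 4 N}$)
$\left(z{\left(-1 \right)} - 1\right)^{2} = \left(- \frac{1}{-1 + 4 \left(-1\right)} - 1\right)^{2} = \left(- \frac{1}{-1 - 4} - 1\right)^{2} = \left(- \frac{1}{-5} - 1\right)^{2} = \left(\left(-1\right) \left(- \frac{1}{5}\right) - 1\right)^{2} = \left(\frac{1}{5} - 1\right)^{2} = \left(- \frac{4}{5}\right)^{2} = \frac{16}{25}$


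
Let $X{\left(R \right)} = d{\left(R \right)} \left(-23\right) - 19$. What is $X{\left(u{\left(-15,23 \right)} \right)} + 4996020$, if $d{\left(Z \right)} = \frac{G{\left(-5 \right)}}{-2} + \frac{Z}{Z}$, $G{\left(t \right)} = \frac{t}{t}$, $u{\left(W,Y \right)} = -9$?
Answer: $\frac{9991979}{2} \approx 4.996 \cdot 10^{6}$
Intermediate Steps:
$G{\left(t \right)} = 1$
$d{\left(Z \right)} = \frac{1}{2}$ ($d{\left(Z \right)} = 1 \frac{1}{-2} + \frac{Z}{Z} = 1 \left(- \frac{1}{2}\right) + 1 = - \frac{1}{2} + 1 = \frac{1}{2}$)
$X{\left(R \right)} = - \frac{61}{2}$ ($X{\left(R \right)} = \frac{1}{2} \left(-23\right) - 19 = - \frac{23}{2} - 19 = - \frac{61}{2}$)
$X{\left(u{\left(-15,23 \right)} \right)} + 4996020 = - \frac{61}{2} + 4996020 = \frac{9991979}{2}$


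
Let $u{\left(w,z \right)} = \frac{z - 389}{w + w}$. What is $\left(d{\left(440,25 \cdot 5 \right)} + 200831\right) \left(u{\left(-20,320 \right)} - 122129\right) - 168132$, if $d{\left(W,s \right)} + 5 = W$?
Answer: $- \frac{491604725243}{20} \approx -2.458 \cdot 10^{10}$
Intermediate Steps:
$d{\left(W,s \right)} = -5 + W$
$u{\left(w,z \right)} = \frac{-389 + z}{2 w}$
$\left(d{\left(440,25 \cdot 5 \right)} + 200831\right) \left(u{\left(-20,320 \right)} - 122129\right) - 168132 = \left(\left(-5 + 440\right) + 200831\right) \left(\frac{-389 + 320}{2 \left(-20\right)} - 122129\right) - 168132 = \left(435 + 200831\right) \left(\frac{1}{2} \left(- \frac{1}{20}\right) \left(-69\right) - 122129\right) - 168132 = 201266 \left(\frac{69}{40} - 122129\right) - 168132 = 201266 \left(- \frac{4885091}{40}\right) - 168132 = - \frac{491601362603}{20} - 168132 = - \frac{491604725243}{20}$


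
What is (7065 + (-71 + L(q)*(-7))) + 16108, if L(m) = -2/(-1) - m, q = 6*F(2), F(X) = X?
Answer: 23172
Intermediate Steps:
q = 12 (q = 6*2 = 12)
L(m) = 2 - m (L(m) = -2*(-1) - m = 2 - m)
(7065 + (-71 + L(q)*(-7))) + 16108 = (7065 + (-71 + (2 - 1*12)*(-7))) + 16108 = (7065 + (-71 + (2 - 12)*(-7))) + 16108 = (7065 + (-71 - 10*(-7))) + 16108 = (7065 + (-71 + 70)) + 16108 = (7065 - 1) + 16108 = 7064 + 16108 = 23172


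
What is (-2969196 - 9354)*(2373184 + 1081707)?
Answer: -10290565588050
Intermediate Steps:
(-2969196 - 9354)*(2373184 + 1081707) = -2978550*3454891 = -10290565588050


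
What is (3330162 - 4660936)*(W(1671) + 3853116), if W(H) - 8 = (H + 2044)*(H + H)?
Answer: -21649901758196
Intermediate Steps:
W(H) = 8 + 2*H*(2044 + H) (W(H) = 8 + (H + 2044)*(H + H) = 8 + (2044 + H)*(2*H) = 8 + 2*H*(2044 + H))
(3330162 - 4660936)*(W(1671) + 3853116) = (3330162 - 4660936)*((8 + 2*1671**2 + 4088*1671) + 3853116) = -1330774*((8 + 2*2792241 + 6831048) + 3853116) = -1330774*((8 + 5584482 + 6831048) + 3853116) = -1330774*(12415538 + 3853116) = -1330774*16268654 = -21649901758196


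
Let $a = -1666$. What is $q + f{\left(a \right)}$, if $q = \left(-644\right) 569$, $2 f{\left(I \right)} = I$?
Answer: $-367269$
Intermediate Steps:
$f{\left(I \right)} = \frac{I}{2}$
$q = -366436$
$q + f{\left(a \right)} = -366436 + \frac{1}{2} \left(-1666\right) = -366436 - 833 = -367269$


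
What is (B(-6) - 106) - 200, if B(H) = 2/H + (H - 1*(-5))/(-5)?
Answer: -4592/15 ≈ -306.13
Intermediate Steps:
B(H) = -1 + 2/H - H/5 (B(H) = 2/H + (H + 5)*(-⅕) = 2/H + (5 + H)*(-⅕) = 2/H + (-1 - H/5) = -1 + 2/H - H/5)
(B(-6) - 106) - 200 = ((-1 + 2/(-6) - ⅕*(-6)) - 106) - 200 = ((-1 + 2*(-⅙) + 6/5) - 106) - 200 = ((-1 - ⅓ + 6/5) - 106) - 200 = (-2/15 - 106) - 200 = -1592/15 - 200 = -4592/15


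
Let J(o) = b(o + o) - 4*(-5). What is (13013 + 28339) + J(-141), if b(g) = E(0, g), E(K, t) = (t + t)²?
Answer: 359468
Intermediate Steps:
E(K, t) = 4*t² (E(K, t) = (2*t)² = 4*t²)
b(g) = 4*g²
J(o) = 20 + 16*o² (J(o) = 4*(o + o)² - 4*(-5) = 4*(2*o)² + 20 = 4*(4*o²) + 20 = 16*o² + 20 = 20 + 16*o²)
(13013 + 28339) + J(-141) = (13013 + 28339) + (20 + 16*(-141)²) = 41352 + (20 + 16*19881) = 41352 + (20 + 318096) = 41352 + 318116 = 359468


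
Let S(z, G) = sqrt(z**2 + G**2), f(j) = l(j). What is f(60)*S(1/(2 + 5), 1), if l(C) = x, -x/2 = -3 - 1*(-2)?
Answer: 10*sqrt(2)/7 ≈ 2.0203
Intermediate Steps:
x = 2 (x = -2*(-3 - 1*(-2)) = -2*(-3 + 2) = -2*(-1) = 2)
l(C) = 2
f(j) = 2
S(z, G) = sqrt(G**2 + z**2)
f(60)*S(1/(2 + 5), 1) = 2*sqrt(1**2 + (1/(2 + 5))**2) = 2*sqrt(1 + (1/7)**2) = 2*sqrt(1 + 1/49) = 2*sqrt(50/49) = 2*(5*sqrt(2)/7) = 10*sqrt(2)/7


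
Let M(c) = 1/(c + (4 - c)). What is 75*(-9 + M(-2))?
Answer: -2625/4 ≈ -656.25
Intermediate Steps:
M(c) = ¼ (M(c) = 1/4 = ¼)
75*(-9 + M(-2)) = 75*(-9 + ¼) = 75*(-35/4) = -2625/4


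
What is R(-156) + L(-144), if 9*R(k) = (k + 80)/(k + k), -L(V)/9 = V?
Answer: 909811/702 ≈ 1296.0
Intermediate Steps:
L(V) = -9*V
R(k) = (80 + k)/(18*k) (R(k) = ((k + 80)/(k + k))/9 = ((80 + k)/((2*k)))/9 = ((80 + k)*(1/(2*k)))/9 = ((80 + k)/(2*k))/9 = (80 + k)/(18*k))
R(-156) + L(-144) = (1/18)*(80 - 156)/(-156) - 9*(-144) = (1/18)*(-1/156)*(-76) + 1296 = 19/702 + 1296 = 909811/702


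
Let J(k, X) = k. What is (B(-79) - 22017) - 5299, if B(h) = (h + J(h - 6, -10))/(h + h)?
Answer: -2157882/79 ≈ -27315.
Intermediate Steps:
B(h) = (-6 + 2*h)/(2*h) (B(h) = (h + (h - 6))/(h + h) = (h + (-6 + h))/((2*h)) = (-6 + 2*h)*(1/(2*h)) = (-6 + 2*h)/(2*h))
(B(-79) - 22017) - 5299 = ((-3 - 79)/(-79) - 22017) - 5299 = (-1/79*(-82) - 22017) - 5299 = (82/79 - 22017) - 5299 = -1739261/79 - 5299 = -2157882/79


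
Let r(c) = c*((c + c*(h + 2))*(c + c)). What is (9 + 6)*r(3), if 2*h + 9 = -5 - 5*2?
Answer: -7290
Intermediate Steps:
h = -12 (h = -9/2 + (-5 - 5*2)/2 = -9/2 + (-5 - 10)/2 = -9/2 + (1/2)*(-15) = -9/2 - 15/2 = -12)
r(c) = -18*c**3 (r(c) = c*((c + c*(-12 + 2))*(c + c)) = c*((c + c*(-10))*(2*c)) = c*((c - 10*c)*(2*c)) = c*((-9*c)*(2*c)) = c*(-18*c**2) = -18*c**3)
(9 + 6)*r(3) = (9 + 6)*(-18*3**3) = 15*(-18*27) = 15*(-486) = -7290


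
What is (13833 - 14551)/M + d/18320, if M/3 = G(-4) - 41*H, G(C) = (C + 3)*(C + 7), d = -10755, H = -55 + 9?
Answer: -14781751/20697936 ≈ -0.71417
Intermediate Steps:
H = -46
G(C) = (3 + C)*(7 + C)
M = 5649 (M = 3*((21 + (-4)² + 10*(-4)) - 41*(-46)) = 3*((21 + 16 - 40) + 1886) = 3*(-3 + 1886) = 3*1883 = 5649)
(13833 - 14551)/M + d/18320 = (13833 - 14551)/5649 - 10755/18320 = -718*1/5649 - 10755*1/18320 = -718/5649 - 2151/3664 = -14781751/20697936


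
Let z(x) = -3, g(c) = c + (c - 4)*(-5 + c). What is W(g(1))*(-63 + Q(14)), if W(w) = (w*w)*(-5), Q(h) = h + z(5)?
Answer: 43940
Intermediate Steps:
g(c) = c + (-5 + c)*(-4 + c) (g(c) = c + (-4 + c)*(-5 + c) = c + (-5 + c)*(-4 + c))
Q(h) = -3 + h (Q(h) = h - 3 = -3 + h)
W(w) = -5*w**2 (W(w) = w**2*(-5) = -5*w**2)
W(g(1))*(-63 + Q(14)) = (-5*(20 + 1**2 - 8*1)**2)*(-63 + (-3 + 14)) = (-5*(20 + 1 - 8)**2)*(-63 + 11) = -5*13**2*(-52) = -5*169*(-52) = -845*(-52) = 43940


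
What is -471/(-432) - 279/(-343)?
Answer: 94027/49392 ≈ 1.9037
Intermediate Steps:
-471/(-432) - 279/(-343) = -471*(-1/432) - 279*(-1/343) = 157/144 + 279/343 = 94027/49392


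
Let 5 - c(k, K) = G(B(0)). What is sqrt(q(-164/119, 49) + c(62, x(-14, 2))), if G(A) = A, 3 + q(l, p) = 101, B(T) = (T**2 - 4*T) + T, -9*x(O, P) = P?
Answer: sqrt(103) ≈ 10.149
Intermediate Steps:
x(O, P) = -P/9
B(T) = T**2 - 3*T
q(l, p) = 98 (q(l, p) = -3 + 101 = 98)
c(k, K) = 5 (c(k, K) = 5 - 0*(-3 + 0) = 5 - 0*(-3) = 5 - 1*0 = 5 + 0 = 5)
sqrt(q(-164/119, 49) + c(62, x(-14, 2))) = sqrt(98 + 5) = sqrt(103)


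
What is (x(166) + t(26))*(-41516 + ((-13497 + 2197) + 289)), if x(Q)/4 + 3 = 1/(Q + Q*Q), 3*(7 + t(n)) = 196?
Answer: -33734327665/13861 ≈ -2.4338e+6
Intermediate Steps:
t(n) = 175/3 (t(n) = -7 + (⅓)*196 = -7 + 196/3 = 175/3)
x(Q) = -12 + 4/(Q + Q²) (x(Q) = -12 + 4/(Q + Q*Q) = -12 + 4/(Q + Q²))
(x(166) + t(26))*(-41516 + ((-13497 + 2197) + 289)) = (4*(1 - 3*166 - 3*166²)/(166*(1 + 166)) + 175/3)*(-41516 + ((-13497 + 2197) + 289)) = (4*(1/166)*(1 - 498 - 3*27556)/167 + 175/3)*(-41516 + (-11300 + 289)) = (4*(1/166)*(1/167)*(1 - 498 - 82668) + 175/3)*(-41516 - 11011) = (4*(1/166)*(1/167)*(-83165) + 175/3)*(-52527) = (-166330/13861 + 175/3)*(-52527) = (1926685/41583)*(-52527) = -33734327665/13861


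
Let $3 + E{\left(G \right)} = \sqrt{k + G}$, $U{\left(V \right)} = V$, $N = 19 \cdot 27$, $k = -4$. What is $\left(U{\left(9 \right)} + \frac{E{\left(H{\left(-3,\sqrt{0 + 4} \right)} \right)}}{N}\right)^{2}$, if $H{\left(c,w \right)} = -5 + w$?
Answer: $\frac{\left(4614 + i \sqrt{7}\right)^{2}}{263169} \approx 80.895 + 0.092773 i$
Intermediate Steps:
$N = 513$
$E{\left(G \right)} = -3 + \sqrt{-4 + G}$
$\left(U{\left(9 \right)} + \frac{E{\left(H{\left(-3,\sqrt{0 + 4} \right)} \right)}}{N}\right)^{2} = \left(9 + \frac{-3 + \sqrt{-4 - \left(5 - \sqrt{0 + 4}\right)}}{513}\right)^{2} = \left(9 + \left(-3 + \sqrt{-4 - \left(5 - \sqrt{4}\right)}\right) \frac{1}{513}\right)^{2} = \left(9 + \left(-3 + \sqrt{-4 + \left(-5 + 2\right)}\right) \frac{1}{513}\right)^{2} = \left(9 + \left(-3 + \sqrt{-4 - 3}\right) \frac{1}{513}\right)^{2} = \left(9 + \left(-3 + \sqrt{-7}\right) \frac{1}{513}\right)^{2} = \left(9 + \left(-3 + i \sqrt{7}\right) \frac{1}{513}\right)^{2} = \left(9 - \left(\frac{1}{171} - \frac{i \sqrt{7}}{513}\right)\right)^{2} = \left(\frac{1538}{171} + \frac{i \sqrt{7}}{513}\right)^{2}$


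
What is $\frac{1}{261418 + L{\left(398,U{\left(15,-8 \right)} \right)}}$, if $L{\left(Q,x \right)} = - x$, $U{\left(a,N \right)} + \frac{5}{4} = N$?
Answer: $\frac{4}{1045709} \approx 3.8252 \cdot 10^{-6}$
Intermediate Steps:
$U{\left(a,N \right)} = - \frac{5}{4} + N$
$\frac{1}{261418 + L{\left(398,U{\left(15,-8 \right)} \right)}} = \frac{1}{261418 - \left(- \frac{5}{4} - 8\right)} = \frac{1}{261418 - - \frac{37}{4}} = \frac{1}{261418 + \frac{37}{4}} = \frac{1}{\frac{1045709}{4}} = \frac{4}{1045709}$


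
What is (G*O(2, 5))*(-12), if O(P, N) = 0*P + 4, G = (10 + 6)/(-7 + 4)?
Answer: 256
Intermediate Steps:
G = -16/3 (G = 16/(-3) = 16*(-1/3) = -16/3 ≈ -5.3333)
O(P, N) = 4 (O(P, N) = 0 + 4 = 4)
(G*O(2, 5))*(-12) = -16/3*4*(-12) = -64/3*(-12) = 256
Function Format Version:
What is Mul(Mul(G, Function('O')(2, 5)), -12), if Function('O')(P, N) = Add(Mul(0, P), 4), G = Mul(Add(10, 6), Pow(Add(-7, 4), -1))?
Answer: 256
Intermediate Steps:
G = Rational(-16, 3) (G = Mul(16, Pow(-3, -1)) = Mul(16, Rational(-1, 3)) = Rational(-16, 3) ≈ -5.3333)
Function('O')(P, N) = 4 (Function('O')(P, N) = Add(0, 4) = 4)
Mul(Mul(G, Function('O')(2, 5)), -12) = Mul(Mul(Rational(-16, 3), 4), -12) = Mul(Rational(-64, 3), -12) = 256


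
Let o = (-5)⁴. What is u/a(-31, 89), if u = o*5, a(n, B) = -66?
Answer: -3125/66 ≈ -47.349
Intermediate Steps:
o = 625
u = 3125 (u = 625*5 = 3125)
u/a(-31, 89) = 3125/(-66) = 3125*(-1/66) = -3125/66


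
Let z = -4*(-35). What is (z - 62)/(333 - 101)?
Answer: 39/116 ≈ 0.33621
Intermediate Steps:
z = 140
(z - 62)/(333 - 101) = (140 - 62)/(333 - 101) = 78/232 = 78*(1/232) = 39/116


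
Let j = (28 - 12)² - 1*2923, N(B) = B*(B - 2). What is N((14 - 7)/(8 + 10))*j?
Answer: 180467/108 ≈ 1671.0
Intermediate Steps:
N(B) = B*(-2 + B)
j = -2667 (j = 16² - 2923 = 256 - 2923 = -2667)
N((14 - 7)/(8 + 10))*j = (((14 - 7)/(8 + 10))*(-2 + (14 - 7)/(8 + 10)))*(-2667) = ((7/18)*(-2 + 7/18))*(-2667) = ((7*(1/18))*(-2 + 7*(1/18)))*(-2667) = (7*(-2 + 7/18)/18)*(-2667) = ((7/18)*(-29/18))*(-2667) = -203/324*(-2667) = 180467/108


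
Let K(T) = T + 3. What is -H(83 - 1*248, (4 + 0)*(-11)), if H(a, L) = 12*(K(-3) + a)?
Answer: 1980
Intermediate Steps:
K(T) = 3 + T
H(a, L) = 12*a (H(a, L) = 12*((3 - 3) + a) = 12*(0 + a) = 12*a)
-H(83 - 1*248, (4 + 0)*(-11)) = -12*(83 - 1*248) = -12*(83 - 248) = -12*(-165) = -1*(-1980) = 1980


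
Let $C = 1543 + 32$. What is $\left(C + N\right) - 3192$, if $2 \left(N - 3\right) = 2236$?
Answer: $-496$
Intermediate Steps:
$C = 1575$
$N = 1121$ ($N = 3 + \frac{1}{2} \cdot 2236 = 3 + 1118 = 1121$)
$\left(C + N\right) - 3192 = \left(1575 + 1121\right) - 3192 = 2696 - 3192 = -496$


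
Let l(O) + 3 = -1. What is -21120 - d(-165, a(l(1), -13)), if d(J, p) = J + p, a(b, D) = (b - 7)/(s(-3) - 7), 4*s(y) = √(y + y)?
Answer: -8277841/395 - 22*I*√6/395 ≈ -20957.0 - 0.13643*I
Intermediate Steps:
s(y) = √2*√y/4 (s(y) = √(y + y)/4 = √(2*y)/4 = (√2*√y)/4 = √2*√y/4)
l(O) = -4 (l(O) = -3 - 1 = -4)
a(b, D) = (-7 + b)/(-7 + I*√6/4) (a(b, D) = (b - 7)/(√2*√(-3)/4 - 7) = (-7 + b)/(√2*(I*√3)/4 - 7) = (-7 + b)/(I*√6/4 - 7) = (-7 + b)/(-7 + I*√6/4))
-21120 - d(-165, a(l(1), -13)) = -21120 - (-165 - (-7 - 4)/(7 - I*√6/4)) = -21120 - (-165 - 1*(-11)/(7 - I*√6/4)) = -21120 - (-165 + 11/(7 - I*√6/4)) = -21120 + (165 - 11/(7 - I*√6/4)) = -20955 - 11/(7 - I*√6/4)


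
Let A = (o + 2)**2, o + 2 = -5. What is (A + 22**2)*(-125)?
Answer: -63625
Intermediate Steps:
o = -7 (o = -2 - 5 = -7)
A = 25 (A = (-7 + 2)**2 = (-5)**2 = 25)
(A + 22**2)*(-125) = (25 + 22**2)*(-125) = (25 + 484)*(-125) = 509*(-125) = -63625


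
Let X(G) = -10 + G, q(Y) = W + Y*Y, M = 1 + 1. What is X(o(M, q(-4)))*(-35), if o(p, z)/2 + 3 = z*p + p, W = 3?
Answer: -2240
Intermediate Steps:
M = 2
q(Y) = 3 + Y² (q(Y) = 3 + Y*Y = 3 + Y²)
o(p, z) = -6 + 2*p + 2*p*z (o(p, z) = -6 + 2*(z*p + p) = -6 + 2*(p*z + p) = -6 + 2*(p + p*z) = -6 + (2*p + 2*p*z) = -6 + 2*p + 2*p*z)
X(o(M, q(-4)))*(-35) = (-10 + (-6 + 2*2 + 2*2*(3 + (-4)²)))*(-35) = (-10 + (-6 + 4 + 2*2*(3 + 16)))*(-35) = (-10 + (-6 + 4 + 2*2*19))*(-35) = (-10 + (-6 + 4 + 76))*(-35) = (-10 + 74)*(-35) = 64*(-35) = -2240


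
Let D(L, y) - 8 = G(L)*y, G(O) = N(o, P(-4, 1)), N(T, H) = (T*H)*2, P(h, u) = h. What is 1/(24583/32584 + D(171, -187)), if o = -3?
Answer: -32584/145951737 ≈ -0.00022325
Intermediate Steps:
N(T, H) = 2*H*T (N(T, H) = (H*T)*2 = 2*H*T)
G(O) = 24 (G(O) = 2*(-4)*(-3) = 24)
D(L, y) = 8 + 24*y
1/(24583/32584 + D(171, -187)) = 1/(24583/32584 + (8 + 24*(-187))) = 1/(24583*(1/32584) + (8 - 4488)) = 1/(24583/32584 - 4480) = 1/(-145951737/32584) = -32584/145951737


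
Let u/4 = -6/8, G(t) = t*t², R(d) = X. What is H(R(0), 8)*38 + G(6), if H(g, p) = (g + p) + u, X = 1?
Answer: 444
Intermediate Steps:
R(d) = 1
G(t) = t³
u = -3 (u = 4*(-6/8) = 4*(-6*⅛) = 4*(-¾) = -3)
H(g, p) = -3 + g + p (H(g, p) = (g + p) - 3 = -3 + g + p)
H(R(0), 8)*38 + G(6) = (-3 + 1 + 8)*38 + 6³ = 6*38 + 216 = 228 + 216 = 444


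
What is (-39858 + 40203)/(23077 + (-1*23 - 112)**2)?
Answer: 345/41302 ≈ 0.0083531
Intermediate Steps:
(-39858 + 40203)/(23077 + (-1*23 - 112)**2) = 345/(23077 + (-23 - 112)**2) = 345/(23077 + (-135)**2) = 345/(23077 + 18225) = 345/41302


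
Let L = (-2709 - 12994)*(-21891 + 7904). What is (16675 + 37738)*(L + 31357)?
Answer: 11952861159034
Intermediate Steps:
L = 219637861 (L = -15703*(-13987) = 219637861)
(16675 + 37738)*(L + 31357) = (16675 + 37738)*(219637861 + 31357) = 54413*219669218 = 11952861159034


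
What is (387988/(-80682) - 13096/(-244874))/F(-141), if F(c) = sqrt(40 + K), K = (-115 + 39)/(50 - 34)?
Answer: -6710825860*sqrt(141)/99490224771 ≈ -0.80095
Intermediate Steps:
K = -19/4 (K = -76/16 = -76*1/16 = -19/4 ≈ -4.7500)
F(c) = sqrt(141)/2 (F(c) = sqrt(40 - 19/4) = sqrt(141/4) = sqrt(141)/2)
(387988/(-80682) - 13096/(-244874))/F(-141) = (387988/(-80682) - 13096/(-244874))/((sqrt(141)/2)) = (387988*(-1/80682) - 13096*(-1/244874))*(2*sqrt(141)/141) = (-193994/40341 + 6548/122437)*(2*sqrt(141)/141) = -6710825860*sqrt(141)/99490224771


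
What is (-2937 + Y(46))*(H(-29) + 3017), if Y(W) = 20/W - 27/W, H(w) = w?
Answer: -201852846/23 ≈ -8.7762e+6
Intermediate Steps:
Y(W) = -7/W
(-2937 + Y(46))*(H(-29) + 3017) = (-2937 - 7/46)*(-29 + 3017) = (-2937 - 7*1/46)*2988 = (-2937 - 7/46)*2988 = -135109/46*2988 = -201852846/23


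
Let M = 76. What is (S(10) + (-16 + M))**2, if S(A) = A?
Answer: 4900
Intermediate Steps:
(S(10) + (-16 + M))**2 = (10 + (-16 + 76))**2 = (10 + 60)**2 = 70**2 = 4900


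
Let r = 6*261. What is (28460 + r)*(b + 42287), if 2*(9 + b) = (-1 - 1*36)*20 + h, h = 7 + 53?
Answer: 1259230388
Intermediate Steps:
r = 1566
h = 60
b = -349 (b = -9 + ((-1 - 1*36)*20 + 60)/2 = -9 + ((-1 - 36)*20 + 60)/2 = -9 + (-37*20 + 60)/2 = -9 + (-740 + 60)/2 = -9 + (½)*(-680) = -9 - 340 = -349)
(28460 + r)*(b + 42287) = (28460 + 1566)*(-349 + 42287) = 30026*41938 = 1259230388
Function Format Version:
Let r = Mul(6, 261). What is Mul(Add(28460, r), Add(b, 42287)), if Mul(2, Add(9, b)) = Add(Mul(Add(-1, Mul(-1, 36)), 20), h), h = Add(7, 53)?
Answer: 1259230388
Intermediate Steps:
r = 1566
h = 60
b = -349 (b = Add(-9, Mul(Rational(1, 2), Add(Mul(Add(-1, Mul(-1, 36)), 20), 60))) = Add(-9, Mul(Rational(1, 2), Add(Mul(Add(-1, -36), 20), 60))) = Add(-9, Mul(Rational(1, 2), Add(Mul(-37, 20), 60))) = Add(-9, Mul(Rational(1, 2), Add(-740, 60))) = Add(-9, Mul(Rational(1, 2), -680)) = Add(-9, -340) = -349)
Mul(Add(28460, r), Add(b, 42287)) = Mul(Add(28460, 1566), Add(-349, 42287)) = Mul(30026, 41938) = 1259230388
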